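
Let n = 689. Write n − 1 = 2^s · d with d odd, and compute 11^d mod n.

689 − 1 = 688 = 2^4 · 43, so d = 43.
11^1 ≡ 11 (mod 689)
11^2 ≡ 11^2 = 121 ≡ 121 (mod 689)
11^4 ≡ 121^2 = 14641 ≡ 172 (mod 689)
11^8 ≡ 172^2 = 29584 ≡ 646 (mod 689)
11^16 ≡ 646^2 = 417316 ≡ 471 (mod 689)
11^32 ≡ 471^2 = 221841 ≡ 672 (mod 689)
43 = 32 + 8 + 2 + 1 in binary powers of 2.
So 11^43 ≡ 672 · 646 · 121 · 11 ≡ 93 (mod 689).
Squaring chain: 93 → 381 → 471 → 672; never reaches −1, so base 11 is a Miller–Rabin witness that 689 is composite.

93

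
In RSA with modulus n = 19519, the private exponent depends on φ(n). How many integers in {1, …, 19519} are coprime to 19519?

19240

Factor: 19519 = 131 · 149.
φ(19519) = (131−1) · (149−1) = 130 · 148 = 19240.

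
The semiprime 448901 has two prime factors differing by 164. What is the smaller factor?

593

Since p = q + 164, we have 448901 = q(q + 164), so q² + 164q − 448901 = 0.
Discriminant: 164² + 4·448901 = 26896 + 1795604 = 1822500; √1822500 = 1350.
q = (−164 + 1350)/2 = 593, and p = q + 164 = 757.
Check: 593 · 757 = 448901.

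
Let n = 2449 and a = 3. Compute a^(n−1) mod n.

283

3^1 ≡ 3 (mod 2449)
3^2 ≡ 3^2 = 9 ≡ 9 (mod 2449)
3^4 ≡ 9^2 = 81 ≡ 81 (mod 2449)
3^8 ≡ 81^2 = 6561 ≡ 1663 (mod 2449)
3^16 ≡ 1663^2 = 2765569 ≡ 648 (mod 2449)
3^32 ≡ 648^2 = 419904 ≡ 1125 (mod 2449)
3^64 ≡ 1125^2 = 1265625 ≡ 1941 (mod 2449)
3^128 ≡ 1941^2 = 3767481 ≡ 919 (mod 2449)
3^256 ≡ 919^2 = 844561 ≡ 2105 (mod 2449)
3^512 ≡ 2105^2 = 4431025 ≡ 784 (mod 2449)
3^1024 ≡ 784^2 = 614656 ≡ 2406 (mod 2449)
3^2048 ≡ 2406^2 = 5788836 ≡ 1849 (mod 2449)
2448 = 2048 + 256 + 128 + 16 in binary powers of 2.
So 3^2448 ≡ 1849 · 2105 · 919 · 648 ≡ 283 (mod 2449).
Since 283 ≠ 1, base 3 is a Fermat witness: 2449 is composite.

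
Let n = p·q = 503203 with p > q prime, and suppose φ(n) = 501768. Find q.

607

φ(n) = (p−1)(q−1) = n − (p+q) + 1, so p + q = 503203 − 501768 + 1 = 1436.
p and q are the roots of t² − 1436t + 503203 = 0.
Discriminant: 1436² − 4·503203 = 2062096 − 2012812 = 49284; √49284 = 222.
q = (1436 − 222)/2 = 607, p = (1436 + 222)/2 = 829.
Check: 607 · 829 = 503203.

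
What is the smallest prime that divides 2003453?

2003453 is odd.
Digit sum 17, not divisible by 3.
Ends in 3: not divisible by 5.
7: 2003453 = 7·286207 + 4
11: 2003453 = 11·182132 + 1
13: 2003453 = 13·154111 + 10
17: 2003453 = 17·117850 + 3
19: 2003453 = 19·105444 + 17
23: 2003453 = 23·87106 + 15
29: 2003453 = 29·69084 + 17
31: 2003453 = 31·64627 + 16
37: 2003453 = 37·54147 + 14
41: 2003453 = 41·48864 + 29
43: 2003453 = 43·46591 + 40
47: 2003453 = 47·42626 + 31
53: 2003453 = 53·37801

53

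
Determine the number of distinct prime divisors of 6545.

6545 = 5 · 1309
1309 = 7 · 187
187 = 11 · 17
6545 = 5 · 7 · 11 · 17, which has 4 distinct prime factors.

4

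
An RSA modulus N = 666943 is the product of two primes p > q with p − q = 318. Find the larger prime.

991

Since p = q + 318, we have 666943 = q(q + 318), so q² + 318q − 666943 = 0.
Discriminant: 318² + 4·666943 = 101124 + 2667772 = 2768896; √2768896 = 1664.
q = (−318 + 1664)/2 = 673, and p = q + 318 = 991.
Check: 673 · 991 = 666943.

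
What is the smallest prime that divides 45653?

71

45653 is odd.
Digit sum 23, not divisible by 3.
Ends in 3: not divisible by 5.
7: 45653 = 7·6521 + 6
11: 45653 = 11·4150 + 3
13: 45653 = 13·3511 + 10
17: 45653 = 17·2685 + 8
19: 45653 = 19·2402 + 15
23: 45653 = 23·1984 + 21
29: 45653 = 29·1574 + 7
31: 45653 = 31·1472 + 21
37: 45653 = 37·1233 + 32
41: 45653 = 41·1113 + 20
43: 45653 = 43·1061 + 30
47: 45653 = 47·971 + 16
53: 45653 = 53·861 + 20
59: 45653 = 59·773 + 46
61: 45653 = 61·748 + 25
67: 45653 = 67·681 + 26
71: 45653 = 71·643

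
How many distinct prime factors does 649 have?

649 = 11 · 59
649 = 11 · 59, which has 2 distinct prime factors.

2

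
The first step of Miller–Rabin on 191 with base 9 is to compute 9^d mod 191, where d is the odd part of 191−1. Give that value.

1

191 − 1 = 190 = 2^1 · 95, so d = 95.
9^1 ≡ 9 (mod 191)
9^2 ≡ 9^2 = 81 ≡ 81 (mod 191)
9^4 ≡ 81^2 = 6561 ≡ 67 (mod 191)
9^8 ≡ 67^2 = 4489 ≡ 96 (mod 191)
9^16 ≡ 96^2 = 9216 ≡ 48 (mod 191)
9^32 ≡ 48^2 = 2304 ≡ 12 (mod 191)
9^64 ≡ 12^2 = 144 ≡ 144 (mod 191)
95 = 64 + 16 + 8 + 4 + 2 + 1 in binary powers of 2.
So 9^95 ≡ 144 · 48 · 96 · 67 · 81 · 9 ≡ 1 (mod 191).
Since 9^d ≡ 1 (mod 191), base 9 does not prove 191 composite.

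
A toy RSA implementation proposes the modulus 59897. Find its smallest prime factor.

59897 is odd.
Digit sum 38, not divisible by 3.
Ends in 7: not divisible by 5.
7: 59897 = 7·8556 + 5
11: 59897 = 11·5445 + 2
13: 59897 = 13·4607 + 6
17: 59897 = 17·3523 + 6
19: 59897 = 19·3152 + 9
23: 59897 = 23·2604 + 5
29: 59897 = 29·2065 + 12
31: 59897 = 31·1932 + 5
37: 59897 = 37·1618 + 31
41: 59897 = 41·1460 + 37
43: 59897 = 43·1392 + 41
47: 59897 = 47·1274 + 19
53: 59897 = 53·1130 + 7
59: 59897 = 59·1015 + 12
61: 59897 = 61·981 + 56
67: 59897 = 67·893 + 66
71: 59897 = 71·843 + 44
73: 59897 = 73·820 + 37
79: 59897 = 79·758 + 15
83: 59897 = 83·721 + 54
89: 59897 = 89·673

89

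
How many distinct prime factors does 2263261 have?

2263261 = 7^2 · 46189
46189 = 11 · 4199
4199 = 13 · 323
323 = 17 · 19
2263261 = 7^2 · 11 · 13 · 17 · 19, which has 5 distinct prime factors.

5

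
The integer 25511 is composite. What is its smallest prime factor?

97

25511 is odd.
Digit sum 14, not divisible by 3.
Ends in 1: not divisible by 5.
7: 25511 = 7·3644 + 3
11: 25511 = 11·2319 + 2
13: 25511 = 13·1962 + 5
17: 25511 = 17·1500 + 11
19: 25511 = 19·1342 + 13
23: 25511 = 23·1109 + 4
29: 25511 = 29·879 + 20
31: 25511 = 31·822 + 29
37: 25511 = 37·689 + 18
41: 25511 = 41·622 + 9
43: 25511 = 43·593 + 12
47: 25511 = 47·542 + 37
53: 25511 = 53·481 + 18
59: 25511 = 59·432 + 23
61: 25511 = 61·418 + 13
67: 25511 = 67·380 + 51
71: 25511 = 71·359 + 22
73: 25511 = 73·349 + 34
79: 25511 = 79·322 + 73
83: 25511 = 83·307 + 30
89: 25511 = 89·286 + 57
97: 25511 = 97·263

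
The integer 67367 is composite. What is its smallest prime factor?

23

67367 is odd.
Digit sum 29, not divisible by 3.
Ends in 7: not divisible by 5.
7: 67367 = 7·9623 + 6
11: 67367 = 11·6124 + 3
13: 67367 = 13·5182 + 1
17: 67367 = 17·3962 + 13
19: 67367 = 19·3545 + 12
23: 67367 = 23·2929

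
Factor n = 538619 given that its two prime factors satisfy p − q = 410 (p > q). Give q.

Since p = q + 410, we have 538619 = q(q + 410), so q² + 410q − 538619 = 0.
Discriminant: 410² + 4·538619 = 168100 + 2154476 = 2322576; √2322576 = 1524.
q = (−410 + 1524)/2 = 557, and p = q + 410 = 967.
Check: 557 · 967 = 538619.

557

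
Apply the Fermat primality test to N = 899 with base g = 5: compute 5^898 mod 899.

5^1 ≡ 5 (mod 899)
5^2 ≡ 5^2 = 25 ≡ 25 (mod 899)
5^4 ≡ 25^2 = 625 ≡ 625 (mod 899)
5^8 ≡ 625^2 = 390625 ≡ 459 (mod 899)
5^16 ≡ 459^2 = 210681 ≡ 315 (mod 899)
5^32 ≡ 315^2 = 99225 ≡ 335 (mod 899)
5^64 ≡ 335^2 = 112225 ≡ 749 (mod 899)
5^128 ≡ 749^2 = 561001 ≡ 25 (mod 899)
5^256 ≡ 25^2 = 625 ≡ 625 (mod 899)
5^512 ≡ 625^2 = 390625 ≡ 459 (mod 899)
898 = 512 + 256 + 128 + 2 in binary powers of 2.
So 5^898 ≡ 459 · 625 · 25 · 25 ≡ 315 (mod 899).
Since 315 ≠ 1, base 5 is a Fermat witness: 899 is composite.

315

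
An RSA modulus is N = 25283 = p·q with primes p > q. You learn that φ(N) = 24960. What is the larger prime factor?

193

φ(n) = (p−1)(q−1) = n − (p+q) + 1, so p + q = 25283 − 24960 + 1 = 324.
p and q are the roots of t² − 324t + 25283 = 0.
Discriminant: 324² − 4·25283 = 104976 − 101132 = 3844; √3844 = 62.
q = (324 − 62)/2 = 131, p = (324 + 62)/2 = 193.
Check: 131 · 193 = 25283.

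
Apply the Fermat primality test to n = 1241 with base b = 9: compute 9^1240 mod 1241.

137

9^1 ≡ 9 (mod 1241)
9^2 ≡ 9^2 = 81 ≡ 81 (mod 1241)
9^4 ≡ 81^2 = 6561 ≡ 356 (mod 1241)
9^8 ≡ 356^2 = 126736 ≡ 154 (mod 1241)
9^16 ≡ 154^2 = 23716 ≡ 137 (mod 1241)
9^32 ≡ 137^2 = 18769 ≡ 154 (mod 1241)
9^64 ≡ 154^2 = 23716 ≡ 137 (mod 1241)
9^128 ≡ 137^2 = 18769 ≡ 154 (mod 1241)
9^256 ≡ 154^2 = 23716 ≡ 137 (mod 1241)
9^512 ≡ 137^2 = 18769 ≡ 154 (mod 1241)
9^1024 ≡ 154^2 = 23716 ≡ 137 (mod 1241)
1240 = 1024 + 128 + 64 + 16 + 8 in binary powers of 2.
So 9^1240 ≡ 137 · 154 · 137 · 137 · 154 ≡ 137 (mod 1241).
Since 137 ≠ 1, base 9 is a Fermat witness: 1241 is composite.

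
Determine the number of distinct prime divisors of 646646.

6

646646 = 2 · 323323
323323 = 7 · 46189
46189 = 11 · 4199
4199 = 13 · 323
323 = 17 · 19
646646 = 2 · 7 · 11 · 13 · 17 · 19, which has 6 distinct prime factors.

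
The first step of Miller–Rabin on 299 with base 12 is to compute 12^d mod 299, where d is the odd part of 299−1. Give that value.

299 − 1 = 298 = 2^1 · 149, so d = 149.
12^1 ≡ 12 (mod 299)
12^2 ≡ 12^2 = 144 ≡ 144 (mod 299)
12^4 ≡ 144^2 = 20736 ≡ 105 (mod 299)
12^8 ≡ 105^2 = 11025 ≡ 261 (mod 299)
12^16 ≡ 261^2 = 68121 ≡ 248 (mod 299)
12^32 ≡ 248^2 = 61504 ≡ 209 (mod 299)
12^64 ≡ 209^2 = 43681 ≡ 27 (mod 299)
12^128 ≡ 27^2 = 729 ≡ 131 (mod 299)
149 = 128 + 16 + 4 + 1 in binary powers of 2.
So 12^149 ≡ 131 · 248 · 105 · 12 ≡ 285 (mod 299).
Squaring chain: 285; never reaches −1, so base 12 is a Miller–Rabin witness that 299 is composite.

285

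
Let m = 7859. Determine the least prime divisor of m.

29

7859 is odd.
Digit sum 29, not divisible by 3.
Ends in 9: not divisible by 5.
7: 7859 = 7·1122 + 5
11: 7859 = 11·714 + 5
13: 7859 = 13·604 + 7
17: 7859 = 17·462 + 5
19: 7859 = 19·413 + 12
23: 7859 = 23·341 + 16
29: 7859 = 29·271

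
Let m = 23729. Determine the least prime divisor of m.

61

23729 is odd.
Digit sum 23, not divisible by 3.
Ends in 9: not divisible by 5.
7: 23729 = 7·3389 + 6
11: 23729 = 11·2157 + 2
13: 23729 = 13·1825 + 4
17: 23729 = 17·1395 + 14
19: 23729 = 19·1248 + 17
23: 23729 = 23·1031 + 16
29: 23729 = 29·818 + 7
31: 23729 = 31·765 + 14
37: 23729 = 37·641 + 12
41: 23729 = 41·578 + 31
43: 23729 = 43·551 + 36
47: 23729 = 47·504 + 41
53: 23729 = 53·447 + 38
59: 23729 = 59·402 + 11
61: 23729 = 61·389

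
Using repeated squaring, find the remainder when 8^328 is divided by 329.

8^1 ≡ 8 (mod 329)
8^2 ≡ 8^2 = 64 ≡ 64 (mod 329)
8^4 ≡ 64^2 = 4096 ≡ 148 (mod 329)
8^8 ≡ 148^2 = 21904 ≡ 190 (mod 329)
8^16 ≡ 190^2 = 36100 ≡ 239 (mod 329)
8^32 ≡ 239^2 = 57121 ≡ 204 (mod 329)
8^64 ≡ 204^2 = 41616 ≡ 162 (mod 329)
8^128 ≡ 162^2 = 26244 ≡ 253 (mod 329)
8^256 ≡ 253^2 = 64009 ≡ 183 (mod 329)
328 = 256 + 64 + 8 in binary powers of 2.
So 8^328 ≡ 183 · 162 · 190 ≡ 260 (mod 329).
Since 260 ≠ 1, base 8 is a Fermat witness: 329 is composite.

260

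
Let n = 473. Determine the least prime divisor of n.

11

473 is odd.
Digit sum 14, not divisible by 3.
Ends in 3: not divisible by 5.
7: 473 = 7·67 + 4
11: 473 = 11·43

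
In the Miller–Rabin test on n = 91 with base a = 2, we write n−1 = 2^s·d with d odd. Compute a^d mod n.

91 − 1 = 90 = 2^1 · 45, so d = 45.
2^1 ≡ 2 (mod 91)
2^2 ≡ 2^2 = 4 ≡ 4 (mod 91)
2^4 ≡ 4^2 = 16 ≡ 16 (mod 91)
2^8 ≡ 16^2 = 256 ≡ 74 (mod 91)
2^16 ≡ 74^2 = 5476 ≡ 16 (mod 91)
2^32 ≡ 16^2 = 256 ≡ 74 (mod 91)
45 = 32 + 8 + 4 + 1 in binary powers of 2.
So 2^45 ≡ 74 · 74 · 16 · 2 ≡ 57 (mod 91).
Squaring chain: 57; never reaches −1, so base 2 is a Miller–Rabin witness that 91 is composite.

57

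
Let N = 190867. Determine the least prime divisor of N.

31

190867 is odd.
Digit sum 31, not divisible by 3.
Ends in 7: not divisible by 5.
7: 190867 = 7·27266 + 5
11: 190867 = 11·17351 + 6
13: 190867 = 13·14682 + 1
17: 190867 = 17·11227 + 8
19: 190867 = 19·10045 + 12
23: 190867 = 23·8298 + 13
29: 190867 = 29·6581 + 18
31: 190867 = 31·6157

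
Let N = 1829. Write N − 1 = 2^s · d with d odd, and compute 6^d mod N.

1742

1829 − 1 = 1828 = 2^2 · 457, so d = 457.
6^1 ≡ 6 (mod 1829)
6^2 ≡ 6^2 = 36 ≡ 36 (mod 1829)
6^4 ≡ 36^2 = 1296 ≡ 1296 (mod 1829)
6^8 ≡ 1296^2 = 1679616 ≡ 594 (mod 1829)
6^16 ≡ 594^2 = 352836 ≡ 1668 (mod 1829)
6^32 ≡ 1668^2 = 2782224 ≡ 315 (mod 1829)
6^64 ≡ 315^2 = 99225 ≡ 459 (mod 1829)
6^128 ≡ 459^2 = 210681 ≡ 346 (mod 1829)
6^256 ≡ 346^2 = 119716 ≡ 831 (mod 1829)
457 = 256 + 128 + 64 + 8 + 1 in binary powers of 2.
So 6^457 ≡ 831 · 346 · 459 · 594 · 6 ≡ 1742 (mod 1829).
Squaring chain: 1742 → 253; never reaches −1, so base 6 is a Miller–Rabin witness that 1829 is composite.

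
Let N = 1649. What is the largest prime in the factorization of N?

1649 = 17 · 97
97 is prime.
So 1649 = 17 · 97; the largest prime factor is 97.

97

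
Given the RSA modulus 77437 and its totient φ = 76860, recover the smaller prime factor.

211

φ(n) = (p−1)(q−1) = n − (p+q) + 1, so p + q = 77437 − 76860 + 1 = 578.
p and q are the roots of t² − 578t + 77437 = 0.
Discriminant: 578² − 4·77437 = 334084 − 309748 = 24336; √24336 = 156.
q = (578 − 156)/2 = 211, p = (578 + 156)/2 = 367.
Check: 211 · 367 = 77437.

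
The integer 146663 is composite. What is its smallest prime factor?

146663 is odd.
Digit sum 26, not divisible by 3.
Ends in 3: not divisible by 5.
7: 146663 = 7·20951 + 6
11: 146663 = 11·13333

11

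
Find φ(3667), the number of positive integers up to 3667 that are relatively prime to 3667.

Factor: 3667 = 19 · 193.
φ(3667) = (19−1) · (193−1) = 18 · 192 = 3456.

3456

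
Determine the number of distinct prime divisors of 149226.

149226 = 2 · 74613
74613 = 3 · 24871
24871 = 7 · 3553
3553 = 11 · 323
323 = 17 · 19
149226 = 2 · 3 · 7 · 11 · 17 · 19, which has 6 distinct prime factors.

6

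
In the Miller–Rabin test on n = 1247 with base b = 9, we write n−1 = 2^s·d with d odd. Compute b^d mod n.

608

1247 − 1 = 1246 = 2^1 · 623, so d = 623.
9^1 ≡ 9 (mod 1247)
9^2 ≡ 9^2 = 81 ≡ 81 (mod 1247)
9^4 ≡ 81^2 = 6561 ≡ 326 (mod 1247)
9^8 ≡ 326^2 = 106276 ≡ 281 (mod 1247)
9^16 ≡ 281^2 = 78961 ≡ 400 (mod 1247)
9^32 ≡ 400^2 = 160000 ≡ 384 (mod 1247)
9^64 ≡ 384^2 = 147456 ≡ 310 (mod 1247)
9^128 ≡ 310^2 = 96100 ≡ 81 (mod 1247)
9^256 ≡ 81^2 = 6561 ≡ 326 (mod 1247)
9^512 ≡ 326^2 = 106276 ≡ 281 (mod 1247)
623 = 512 + 64 + 32 + 8 + 4 + 2 + 1 in binary powers of 2.
So 9^623 ≡ 281 · 310 · 384 · 281 · 326 · 81 · 9 ≡ 608 (mod 1247).
Squaring chain: 608; never reaches −1, so base 9 is a Miller–Rabin witness that 1247 is composite.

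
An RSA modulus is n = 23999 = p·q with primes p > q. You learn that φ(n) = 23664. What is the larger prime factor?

233

φ(n) = (p−1)(q−1) = n − (p+q) + 1, so p + q = 23999 − 23664 + 1 = 336.
p and q are the roots of t² − 336t + 23999 = 0.
Discriminant: 336² − 4·23999 = 112896 − 95996 = 16900; √16900 = 130.
q = (336 − 130)/2 = 103, p = (336 + 130)/2 = 233.
Check: 103 · 233 = 23999.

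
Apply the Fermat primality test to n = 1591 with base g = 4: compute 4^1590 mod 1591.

4^1 ≡ 4 (mod 1591)
4^2 ≡ 4^2 = 16 ≡ 16 (mod 1591)
4^4 ≡ 16^2 = 256 ≡ 256 (mod 1591)
4^8 ≡ 256^2 = 65536 ≡ 305 (mod 1591)
4^16 ≡ 305^2 = 93025 ≡ 747 (mod 1591)
4^32 ≡ 747^2 = 558009 ≡ 1159 (mod 1591)
4^64 ≡ 1159^2 = 1343281 ≡ 477 (mod 1591)
4^128 ≡ 477^2 = 227529 ≡ 16 (mod 1591)
4^256 ≡ 16^2 = 256 ≡ 256 (mod 1591)
4^512 ≡ 256^2 = 65536 ≡ 305 (mod 1591)
4^1024 ≡ 305^2 = 93025 ≡ 747 (mod 1591)
1590 = 1024 + 512 + 32 + 16 + 4 + 2 in binary powers of 2.
So 4^1590 ≡ 747 · 305 · 1159 · 747 · 256 · 16 ≡ 692 (mod 1591).
Since 692 ≠ 1, base 4 is a Fermat witness: 1591 is composite.

692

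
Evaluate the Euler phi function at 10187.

9960

Factor: 10187 = 61 · 167.
φ(10187) = (61−1) · (167−1) = 60 · 166 = 9960.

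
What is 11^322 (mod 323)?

87

11^1 ≡ 11 (mod 323)
11^2 ≡ 11^2 = 121 ≡ 121 (mod 323)
11^4 ≡ 121^2 = 14641 ≡ 106 (mod 323)
11^8 ≡ 106^2 = 11236 ≡ 254 (mod 323)
11^16 ≡ 254^2 = 64516 ≡ 239 (mod 323)
11^32 ≡ 239^2 = 57121 ≡ 273 (mod 323)
11^64 ≡ 273^2 = 74529 ≡ 239 (mod 323)
11^128 ≡ 239^2 = 57121 ≡ 273 (mod 323)
11^256 ≡ 273^2 = 74529 ≡ 239 (mod 323)
322 = 256 + 64 + 2 in binary powers of 2.
So 11^322 ≡ 239 · 239 · 121 ≡ 87 (mod 323).
Since 87 ≠ 1, base 11 is a Fermat witness: 323 is composite.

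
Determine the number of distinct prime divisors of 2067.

2067 = 3 · 689
689 = 13 · 53
2067 = 3 · 13 · 53, which has 3 distinct prime factors.

3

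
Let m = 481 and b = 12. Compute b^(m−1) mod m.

12^1 ≡ 12 (mod 481)
12^2 ≡ 12^2 = 144 ≡ 144 (mod 481)
12^4 ≡ 144^2 = 20736 ≡ 53 (mod 481)
12^8 ≡ 53^2 = 2809 ≡ 404 (mod 481)
12^16 ≡ 404^2 = 163216 ≡ 157 (mod 481)
12^32 ≡ 157^2 = 24649 ≡ 118 (mod 481)
12^64 ≡ 118^2 = 13924 ≡ 456 (mod 481)
12^128 ≡ 456^2 = 207936 ≡ 144 (mod 481)
12^256 ≡ 144^2 = 20736 ≡ 53 (mod 481)
480 = 256 + 128 + 64 + 32 in binary powers of 2.
So 12^480 ≡ 53 · 144 · 456 · 118 ≡ 248 (mod 481).
Since 248 ≠ 1, base 12 is a Fermat witness: 481 is composite.

248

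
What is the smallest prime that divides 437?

19

437 is odd.
Digit sum 14, not divisible by 3.
Ends in 7: not divisible by 5.
7: 437 = 7·62 + 3
11: 437 = 11·39 + 8
13: 437 = 13·33 + 8
17: 437 = 17·25 + 12
19: 437 = 19·23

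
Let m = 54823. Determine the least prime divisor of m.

54823 is odd.
Digit sum 22, not divisible by 3.
Ends in 3: not divisible by 5.
7: 54823 = 7·7831 + 6
11: 54823 = 11·4983 + 10
13: 54823 = 13·4217 + 2
17: 54823 = 17·3224 + 15
19: 54823 = 19·2885 + 8
23: 54823 = 23·2383 + 14
29: 54823 = 29·1890 + 13
31: 54823 = 31·1768 + 15
37: 54823 = 37·1481 + 26
41: 54823 = 41·1337 + 6
43: 54823 = 43·1274 + 41
47: 54823 = 47·1166 + 21
53: 54823 = 53·1034 + 21
59: 54823 = 59·929 + 12
61: 54823 = 61·898 + 45
67: 54823 = 67·818 + 17
71: 54823 = 71·772 + 11
73: 54823 = 73·751

73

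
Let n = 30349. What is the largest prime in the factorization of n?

89

30349 = 11 · 2759
2759 = 31 · 89
89 is prime.
So 30349 = 11 · 31 · 89; the largest prime factor is 89.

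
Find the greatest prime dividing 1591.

1591 = 37 · 43
43 is prime.
So 1591 = 37 · 43; the largest prime factor is 43.

43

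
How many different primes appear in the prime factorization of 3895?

3895 = 5 · 779
779 = 19 · 41
3895 = 5 · 19 · 41, which has 3 distinct prime factors.

3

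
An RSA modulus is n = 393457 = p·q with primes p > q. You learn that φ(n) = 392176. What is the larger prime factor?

φ(n) = (p−1)(q−1) = n − (p+q) + 1, so p + q = 393457 − 392176 + 1 = 1282.
p and q are the roots of t² − 1282t + 393457 = 0.
Discriminant: 1282² − 4·393457 = 1643524 − 1573828 = 69696; √69696 = 264.
q = (1282 − 264)/2 = 509, p = (1282 + 264)/2 = 773.
Check: 509 · 773 = 393457.

773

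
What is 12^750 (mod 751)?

12^1 ≡ 12 (mod 751)
12^2 ≡ 12^2 = 144 ≡ 144 (mod 751)
12^4 ≡ 144^2 = 20736 ≡ 459 (mod 751)
12^8 ≡ 459^2 = 210681 ≡ 401 (mod 751)
12^16 ≡ 401^2 = 160801 ≡ 87 (mod 751)
12^32 ≡ 87^2 = 7569 ≡ 59 (mod 751)
12^64 ≡ 59^2 = 3481 ≡ 477 (mod 751)
12^128 ≡ 477^2 = 227529 ≡ 727 (mod 751)
12^256 ≡ 727^2 = 528529 ≡ 576 (mod 751)
12^512 ≡ 576^2 = 331776 ≡ 585 (mod 751)
750 = 512 + 128 + 64 + 32 + 8 + 4 + 2 in binary powers of 2.
So 12^750 ≡ 585 · 727 · 477 · 59 · 401 · 459 · 144 ≡ 1 (mod 751).
Since the result is 1, base 12 gives no evidence that 751 is composite.

1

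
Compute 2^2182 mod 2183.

2^1 ≡ 2 (mod 2183)
2^2 ≡ 2^2 = 4 ≡ 4 (mod 2183)
2^4 ≡ 4^2 = 16 ≡ 16 (mod 2183)
2^8 ≡ 16^2 = 256 ≡ 256 (mod 2183)
2^16 ≡ 256^2 = 65536 ≡ 46 (mod 2183)
2^32 ≡ 46^2 = 2116 ≡ 2116 (mod 2183)
2^64 ≡ 2116^2 = 4477456 ≡ 123 (mod 2183)
2^128 ≡ 123^2 = 15129 ≡ 2031 (mod 2183)
2^256 ≡ 2031^2 = 4124961 ≡ 1274 (mod 2183)
2^512 ≡ 1274^2 = 1623076 ≡ 1107 (mod 2183)
2^1024 ≡ 1107^2 = 1225449 ≡ 786 (mod 2183)
2^2048 ≡ 786^2 = 617796 ≡ 7 (mod 2183)
2182 = 2048 + 128 + 4 + 2 in binary powers of 2.
So 2^2182 ≡ 7 · 2031 · 16 · 4 ≡ 1760 (mod 2183).
Since 1760 ≠ 1, base 2 is a Fermat witness: 2183 is composite.

1760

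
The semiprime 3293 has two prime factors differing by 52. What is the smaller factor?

Since p = q + 52, we have 3293 = q(q + 52), so q² + 52q − 3293 = 0.
Discriminant: 52² + 4·3293 = 2704 + 13172 = 15876; √15876 = 126.
q = (−52 + 126)/2 = 37, and p = q + 52 = 89.
Check: 37 · 89 = 3293.

37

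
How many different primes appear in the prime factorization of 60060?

60060 = 2^2 · 15015
15015 = 3 · 5005
5005 = 5 · 1001
1001 = 7 · 143
143 = 11 · 13
60060 = 2^2 · 3 · 5 · 7 · 11 · 13, which has 6 distinct prime factors.

6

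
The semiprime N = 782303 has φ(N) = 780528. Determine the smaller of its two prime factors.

φ(n) = (p−1)(q−1) = n − (p+q) + 1, so p + q = 782303 − 780528 + 1 = 1776.
p and q are the roots of t² − 1776t + 782303 = 0.
Discriminant: 1776² − 4·782303 = 3154176 − 3129212 = 24964; √24964 = 158.
q = (1776 − 158)/2 = 809, p = (1776 + 158)/2 = 967.
Check: 809 · 967 = 782303.

809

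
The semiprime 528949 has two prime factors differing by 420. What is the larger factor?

Since p = q + 420, we have 528949 = q(q + 420), so q² + 420q − 528949 = 0.
Discriminant: 420² + 4·528949 = 176400 + 2115796 = 2292196; √2292196 = 1514.
q = (−420 + 1514)/2 = 547, and p = q + 420 = 967.
Check: 547 · 967 = 528949.

967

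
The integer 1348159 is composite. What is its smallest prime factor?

31

1348159 is odd.
Digit sum 31, not divisible by 3.
Ends in 9: not divisible by 5.
7: 1348159 = 7·192594 + 1
11: 1348159 = 11·122559 + 10
13: 1348159 = 13·103704 + 7
17: 1348159 = 17·79303 + 8
19: 1348159 = 19·70955 + 14
23: 1348159 = 23·58615 + 14
29: 1348159 = 29·46488 + 7
31: 1348159 = 31·43489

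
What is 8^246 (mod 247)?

77

8^1 ≡ 8 (mod 247)
8^2 ≡ 8^2 = 64 ≡ 64 (mod 247)
8^4 ≡ 64^2 = 4096 ≡ 144 (mod 247)
8^8 ≡ 144^2 = 20736 ≡ 235 (mod 247)
8^16 ≡ 235^2 = 55225 ≡ 144 (mod 247)
8^32 ≡ 144^2 = 20736 ≡ 235 (mod 247)
8^64 ≡ 235^2 = 55225 ≡ 144 (mod 247)
8^128 ≡ 144^2 = 20736 ≡ 235 (mod 247)
246 = 128 + 64 + 32 + 16 + 4 + 2 in binary powers of 2.
So 8^246 ≡ 235 · 144 · 235 · 144 · 144 · 64 ≡ 77 (mod 247).
Since 77 ≠ 1, base 8 is a Fermat witness: 247 is composite.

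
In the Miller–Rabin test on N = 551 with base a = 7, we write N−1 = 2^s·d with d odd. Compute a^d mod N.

49

551 − 1 = 550 = 2^1 · 275, so d = 275.
7^1 ≡ 7 (mod 551)
7^2 ≡ 7^2 = 49 ≡ 49 (mod 551)
7^4 ≡ 49^2 = 2401 ≡ 197 (mod 551)
7^8 ≡ 197^2 = 38809 ≡ 239 (mod 551)
7^16 ≡ 239^2 = 57121 ≡ 368 (mod 551)
7^32 ≡ 368^2 = 135424 ≡ 429 (mod 551)
7^64 ≡ 429^2 = 184041 ≡ 7 (mod 551)
7^128 ≡ 7^2 = 49 ≡ 49 (mod 551)
7^256 ≡ 49^2 = 2401 ≡ 197 (mod 551)
275 = 256 + 16 + 2 + 1 in binary powers of 2.
So 7^275 ≡ 197 · 368 · 49 · 7 ≡ 49 (mod 551).
Squaring chain: 49; never reaches −1, so base 7 is a Miller–Rabin witness that 551 is composite.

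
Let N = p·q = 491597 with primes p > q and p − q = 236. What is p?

Since p = q + 236, we have 491597 = q(q + 236), so q² + 236q − 491597 = 0.
Discriminant: 236² + 4·491597 = 55696 + 1966388 = 2022084; √2022084 = 1422.
q = (−236 + 1422)/2 = 593, and p = q + 236 = 829.
Check: 593 · 829 = 491597.

829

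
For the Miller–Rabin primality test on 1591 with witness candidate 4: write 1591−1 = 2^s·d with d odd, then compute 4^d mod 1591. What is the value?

471

1591 − 1 = 1590 = 2^1 · 795, so d = 795.
4^1 ≡ 4 (mod 1591)
4^2 ≡ 4^2 = 16 ≡ 16 (mod 1591)
4^4 ≡ 16^2 = 256 ≡ 256 (mod 1591)
4^8 ≡ 256^2 = 65536 ≡ 305 (mod 1591)
4^16 ≡ 305^2 = 93025 ≡ 747 (mod 1591)
4^32 ≡ 747^2 = 558009 ≡ 1159 (mod 1591)
4^64 ≡ 1159^2 = 1343281 ≡ 477 (mod 1591)
4^128 ≡ 477^2 = 227529 ≡ 16 (mod 1591)
4^256 ≡ 16^2 = 256 ≡ 256 (mod 1591)
4^512 ≡ 256^2 = 65536 ≡ 305 (mod 1591)
795 = 512 + 256 + 16 + 8 + 2 + 1 in binary powers of 2.
So 4^795 ≡ 305 · 256 · 747 · 305 · 16 · 4 ≡ 471 (mod 1591).
Squaring chain: 471; never reaches −1, so base 4 is a Miller–Rabin witness that 1591 is composite.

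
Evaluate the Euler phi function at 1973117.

Factor: 1973117 = 73 · 151 · 179.
φ(1973117) = (73−1) · (151−1) · (179−1) = 72 · 150 · 178 = 1922400.

1922400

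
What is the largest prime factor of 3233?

3233 = 53 · 61
61 is prime.
So 3233 = 53 · 61; the largest prime factor is 61.

61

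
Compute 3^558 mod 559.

391

3^1 ≡ 3 (mod 559)
3^2 ≡ 3^2 = 9 ≡ 9 (mod 559)
3^4 ≡ 9^2 = 81 ≡ 81 (mod 559)
3^8 ≡ 81^2 = 6561 ≡ 412 (mod 559)
3^16 ≡ 412^2 = 169744 ≡ 367 (mod 559)
3^32 ≡ 367^2 = 134689 ≡ 529 (mod 559)
3^64 ≡ 529^2 = 279841 ≡ 341 (mod 559)
3^128 ≡ 341^2 = 116281 ≡ 9 (mod 559)
3^256 ≡ 9^2 = 81 ≡ 81 (mod 559)
3^512 ≡ 81^2 = 6561 ≡ 412 (mod 559)
558 = 512 + 32 + 8 + 4 + 2 in binary powers of 2.
So 3^558 ≡ 412 · 529 · 412 · 81 · 9 ≡ 391 (mod 559).
Since 391 ≠ 1, base 3 is a Fermat witness: 559 is composite.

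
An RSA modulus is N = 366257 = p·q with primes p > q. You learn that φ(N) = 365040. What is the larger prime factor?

φ(n) = (p−1)(q−1) = n − (p+q) + 1, so p + q = 366257 − 365040 + 1 = 1218.
p and q are the roots of t² − 1218t + 366257 = 0.
Discriminant: 1218² − 4·366257 = 1483524 − 1465028 = 18496; √18496 = 136.
q = (1218 − 136)/2 = 541, p = (1218 + 136)/2 = 677.
Check: 541 · 677 = 366257.

677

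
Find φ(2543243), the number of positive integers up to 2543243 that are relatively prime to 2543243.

Factor: 2543243 = 97 · 157 · 167.
φ(2543243) = (97−1) · (157−1) · (167−1) = 96 · 156 · 166 = 2486016.

2486016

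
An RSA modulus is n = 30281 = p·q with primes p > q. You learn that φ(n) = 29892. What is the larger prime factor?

283

φ(n) = (p−1)(q−1) = n − (p+q) + 1, so p + q = 30281 − 29892 + 1 = 390.
p and q are the roots of t² − 390t + 30281 = 0.
Discriminant: 390² − 4·30281 = 152100 − 121124 = 30976; √30976 = 176.
q = (390 − 176)/2 = 107, p = (390 + 176)/2 = 283.
Check: 107 · 283 = 30281.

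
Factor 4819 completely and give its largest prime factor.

4819 = 61 · 79
79 is prime.
So 4819 = 61 · 79; the largest prime factor is 79.

79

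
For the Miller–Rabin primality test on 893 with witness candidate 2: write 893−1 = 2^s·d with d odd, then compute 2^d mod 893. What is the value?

394

893 − 1 = 892 = 2^2 · 223, so d = 223.
2^1 ≡ 2 (mod 893)
2^2 ≡ 2^2 = 4 ≡ 4 (mod 893)
2^4 ≡ 4^2 = 16 ≡ 16 (mod 893)
2^8 ≡ 16^2 = 256 ≡ 256 (mod 893)
2^16 ≡ 256^2 = 65536 ≡ 347 (mod 893)
2^32 ≡ 347^2 = 120409 ≡ 747 (mod 893)
2^64 ≡ 747^2 = 558009 ≡ 777 (mod 893)
2^128 ≡ 777^2 = 603729 ≡ 61 (mod 893)
223 = 128 + 64 + 16 + 8 + 4 + 2 + 1 in binary powers of 2.
So 2^223 ≡ 61 · 777 · 347 · 256 · 16 · 4 · 2 ≡ 394 (mod 893).
Squaring chain: 394 → 747; never reaches −1, so base 2 is a Miller–Rabin witness that 893 is composite.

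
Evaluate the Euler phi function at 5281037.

5190480

Factor: 5281037 = 163 · 179 · 181.
φ(5281037) = (163−1) · (179−1) · (181−1) = 162 · 178 · 180 = 5190480.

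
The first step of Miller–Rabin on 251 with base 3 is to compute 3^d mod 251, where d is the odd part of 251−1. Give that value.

1

251 − 1 = 250 = 2^1 · 125, so d = 125.
3^1 ≡ 3 (mod 251)
3^2 ≡ 3^2 = 9 ≡ 9 (mod 251)
3^4 ≡ 9^2 = 81 ≡ 81 (mod 251)
3^8 ≡ 81^2 = 6561 ≡ 35 (mod 251)
3^16 ≡ 35^2 = 1225 ≡ 221 (mod 251)
3^32 ≡ 221^2 = 48841 ≡ 147 (mod 251)
3^64 ≡ 147^2 = 21609 ≡ 23 (mod 251)
125 = 64 + 32 + 16 + 8 + 4 + 1 in binary powers of 2.
So 3^125 ≡ 23 · 147 · 221 · 35 · 81 · 3 ≡ 1 (mod 251).
Since 3^d ≡ 1 (mod 251), base 3 does not prove 251 composite.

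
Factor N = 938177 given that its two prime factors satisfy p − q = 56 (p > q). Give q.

941

Since p = q + 56, we have 938177 = q(q + 56), so q² + 56q − 938177 = 0.
Discriminant: 56² + 4·938177 = 3136 + 3752708 = 3755844; √3755844 = 1938.
q = (−56 + 1938)/2 = 941, and p = q + 56 = 997.
Check: 941 · 997 = 938177.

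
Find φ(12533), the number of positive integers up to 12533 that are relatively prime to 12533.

Factor: 12533 = 83 · 151.
φ(12533) = (83−1) · (151−1) = 82 · 150 = 12300.

12300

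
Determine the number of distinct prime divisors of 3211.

2

3211 = 13^2 · 19
3211 = 13^2 · 19, which has 2 distinct prime factors.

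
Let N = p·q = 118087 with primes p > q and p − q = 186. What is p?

449

Since p = q + 186, we have 118087 = q(q + 186), so q² + 186q − 118087 = 0.
Discriminant: 186² + 4·118087 = 34596 + 472348 = 506944; √506944 = 712.
q = (−186 + 712)/2 = 263, and p = q + 186 = 449.
Check: 263 · 449 = 118087.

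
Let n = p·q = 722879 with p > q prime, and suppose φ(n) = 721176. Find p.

φ(n) = (p−1)(q−1) = n − (p+q) + 1, so p + q = 722879 − 721176 + 1 = 1704.
p and q are the roots of t² − 1704t + 722879 = 0.
Discriminant: 1704² − 4·722879 = 2903616 − 2891516 = 12100; √12100 = 110.
q = (1704 − 110)/2 = 797, p = (1704 + 110)/2 = 907.
Check: 797 · 907 = 722879.

907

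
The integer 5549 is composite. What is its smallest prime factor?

31

5549 is odd.
Digit sum 23, not divisible by 3.
Ends in 9: not divisible by 5.
7: 5549 = 7·792 + 5
11: 5549 = 11·504 + 5
13: 5549 = 13·426 + 11
17: 5549 = 17·326 + 7
19: 5549 = 19·292 + 1
23: 5549 = 23·241 + 6
29: 5549 = 29·191 + 10
31: 5549 = 31·179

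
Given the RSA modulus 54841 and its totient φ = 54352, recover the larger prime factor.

φ(n) = (p−1)(q−1) = n − (p+q) + 1, so p + q = 54841 − 54352 + 1 = 490.
p and q are the roots of t² − 490t + 54841 = 0.
Discriminant: 490² − 4·54841 = 240100 − 219364 = 20736; √20736 = 144.
q = (490 − 144)/2 = 173, p = (490 + 144)/2 = 317.
Check: 173 · 317 = 54841.

317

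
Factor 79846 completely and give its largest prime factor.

83

79846 = 2 · 39923
39923 = 13 · 3071
3071 = 37 · 83
83 is prime.
So 79846 = 2 · 13 · 37 · 83; the largest prime factor is 83.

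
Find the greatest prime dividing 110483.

110483 = 17 · 6499
6499 = 67 · 97
97 is prime.
So 110483 = 17 · 67 · 97; the largest prime factor is 97.

97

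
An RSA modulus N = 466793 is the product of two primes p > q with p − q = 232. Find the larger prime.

809

Since p = q + 232, we have 466793 = q(q + 232), so q² + 232q − 466793 = 0.
Discriminant: 232² + 4·466793 = 53824 + 1867172 = 1920996; √1920996 = 1386.
q = (−232 + 1386)/2 = 577, and p = q + 232 = 809.
Check: 577 · 809 = 466793.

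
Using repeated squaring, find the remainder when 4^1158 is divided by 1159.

4^1 ≡ 4 (mod 1159)
4^2 ≡ 4^2 = 16 ≡ 16 (mod 1159)
4^4 ≡ 16^2 = 256 ≡ 256 (mod 1159)
4^8 ≡ 256^2 = 65536 ≡ 632 (mod 1159)
4^16 ≡ 632^2 = 399424 ≡ 728 (mod 1159)
4^32 ≡ 728^2 = 529984 ≡ 321 (mod 1159)
4^64 ≡ 321^2 = 103041 ≡ 1049 (mod 1159)
4^128 ≡ 1049^2 = 1100401 ≡ 510 (mod 1159)
4^256 ≡ 510^2 = 260100 ≡ 484 (mod 1159)
4^512 ≡ 484^2 = 234256 ≡ 138 (mod 1159)
4^1024 ≡ 138^2 = 19044 ≡ 500 (mod 1159)
1158 = 1024 + 128 + 4 + 2 in binary powers of 2.
So 4^1158 ≡ 500 · 510 · 256 · 16 ≡ 790 (mod 1159).
Since 790 ≠ 1, base 4 is a Fermat witness: 1159 is composite.

790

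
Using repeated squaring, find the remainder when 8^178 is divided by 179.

1

8^1 ≡ 8 (mod 179)
8^2 ≡ 8^2 = 64 ≡ 64 (mod 179)
8^4 ≡ 64^2 = 4096 ≡ 158 (mod 179)
8^8 ≡ 158^2 = 24964 ≡ 83 (mod 179)
8^16 ≡ 83^2 = 6889 ≡ 87 (mod 179)
8^32 ≡ 87^2 = 7569 ≡ 51 (mod 179)
8^64 ≡ 51^2 = 2601 ≡ 95 (mod 179)
8^128 ≡ 95^2 = 9025 ≡ 75 (mod 179)
178 = 128 + 32 + 16 + 2 in binary powers of 2.
So 8^178 ≡ 75 · 51 · 87 · 64 ≡ 1 (mod 179).
Since the result is 1, base 8 gives no evidence that 179 is composite.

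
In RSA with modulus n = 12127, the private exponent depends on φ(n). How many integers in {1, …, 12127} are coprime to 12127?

Factor: 12127 = 67 · 181.
φ(12127) = (67−1) · (181−1) = 66 · 180 = 11880.

11880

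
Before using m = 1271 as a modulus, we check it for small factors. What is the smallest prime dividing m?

31

1271 is odd.
Digit sum 11, not divisible by 3.
Ends in 1: not divisible by 5.
7: 1271 = 7·181 + 4
11: 1271 = 11·115 + 6
13: 1271 = 13·97 + 10
17: 1271 = 17·74 + 13
19: 1271 = 19·66 + 17
23: 1271 = 23·55 + 6
29: 1271 = 29·43 + 24
31: 1271 = 31·41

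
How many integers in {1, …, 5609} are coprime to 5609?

Factor: 5609 = 71 · 79.
φ(5609) = (71−1) · (79−1) = 70 · 78 = 5460.

5460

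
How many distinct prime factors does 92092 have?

5

92092 = 2^2 · 23023
23023 = 7 · 3289
3289 = 11 · 299
299 = 13 · 23
92092 = 2^2 · 7 · 11 · 13 · 23, which has 5 distinct prime factors.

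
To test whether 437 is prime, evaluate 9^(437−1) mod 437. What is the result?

9^1 ≡ 9 (mod 437)
9^2 ≡ 9^2 = 81 ≡ 81 (mod 437)
9^4 ≡ 81^2 = 6561 ≡ 6 (mod 437)
9^8 ≡ 6^2 = 36 ≡ 36 (mod 437)
9^16 ≡ 36^2 = 1296 ≡ 422 (mod 437)
9^32 ≡ 422^2 = 178084 ≡ 225 (mod 437)
9^64 ≡ 225^2 = 50625 ≡ 370 (mod 437)
9^128 ≡ 370^2 = 136900 ≡ 119 (mod 437)
9^256 ≡ 119^2 = 14161 ≡ 177 (mod 437)
436 = 256 + 128 + 32 + 16 + 4 in binary powers of 2.
So 9^436 ≡ 177 · 119 · 225 · 422 · 6 ≡ 234 (mod 437).
Since 234 ≠ 1, base 9 is a Fermat witness: 437 is composite.

234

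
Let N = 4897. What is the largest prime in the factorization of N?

83

4897 = 59 · 83
83 is prime.
So 4897 = 59 · 83; the largest prime factor is 83.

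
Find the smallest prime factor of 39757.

39757 is odd.
Digit sum 31, not divisible by 3.
Ends in 7: not divisible by 5.
7: 39757 = 7·5679 + 4
11: 39757 = 11·3614 + 3
13: 39757 = 13·3058 + 3
17: 39757 = 17·2338 + 11
19: 39757 = 19·2092 + 9
23: 39757 = 23·1728 + 13
29: 39757 = 29·1370 + 27
31: 39757 = 31·1282 + 15
37: 39757 = 37·1074 + 19
41: 39757 = 41·969 + 28
43: 39757 = 43·924 + 25
47: 39757 = 47·845 + 42
53: 39757 = 53·750 + 7
59: 39757 = 59·673 + 50
61: 39757 = 61·651 + 46
67: 39757 = 67·593 + 26
71: 39757 = 71·559 + 68
73: 39757 = 73·544 + 45
79: 39757 = 79·503 + 20
83: 39757 = 83·479

83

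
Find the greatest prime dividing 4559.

4559 = 47 · 97
97 is prime.
So 4559 = 47 · 97; the largest prime factor is 97.

97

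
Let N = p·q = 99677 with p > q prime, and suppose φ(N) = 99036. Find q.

263

φ(n) = (p−1)(q−1) = n − (p+q) + 1, so p + q = 99677 − 99036 + 1 = 642.
p and q are the roots of t² − 642t + 99677 = 0.
Discriminant: 642² − 4·99677 = 412164 − 398708 = 13456; √13456 = 116.
q = (642 − 116)/2 = 263, p = (642 + 116)/2 = 379.
Check: 263 · 379 = 99677.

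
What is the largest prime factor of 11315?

11315 = 5 · 2263
2263 = 31 · 73
73 is prime.
So 11315 = 5 · 31 · 73; the largest prime factor is 73.

73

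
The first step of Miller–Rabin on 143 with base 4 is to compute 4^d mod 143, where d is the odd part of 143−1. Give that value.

143 − 1 = 142 = 2^1 · 71, so d = 71.
4^1 ≡ 4 (mod 143)
4^2 ≡ 4^2 = 16 ≡ 16 (mod 143)
4^4 ≡ 16^2 = 256 ≡ 113 (mod 143)
4^8 ≡ 113^2 = 12769 ≡ 42 (mod 143)
4^16 ≡ 42^2 = 1764 ≡ 48 (mod 143)
4^32 ≡ 48^2 = 2304 ≡ 16 (mod 143)
4^64 ≡ 16^2 = 256 ≡ 113 (mod 143)
71 = 64 + 4 + 2 + 1 in binary powers of 2.
So 4^71 ≡ 113 · 113 · 16 · 4 ≡ 114 (mod 143).
Squaring chain: 114; never reaches −1, so base 4 is a Miller–Rabin witness that 143 is composite.

114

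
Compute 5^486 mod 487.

5^1 ≡ 5 (mod 487)
5^2 ≡ 5^2 = 25 ≡ 25 (mod 487)
5^4 ≡ 25^2 = 625 ≡ 138 (mod 487)
5^8 ≡ 138^2 = 19044 ≡ 51 (mod 487)
5^16 ≡ 51^2 = 2601 ≡ 166 (mod 487)
5^32 ≡ 166^2 = 27556 ≡ 284 (mod 487)
5^64 ≡ 284^2 = 80656 ≡ 301 (mod 487)
5^128 ≡ 301^2 = 90601 ≡ 19 (mod 487)
5^256 ≡ 19^2 = 361 ≡ 361 (mod 487)
486 = 256 + 128 + 64 + 32 + 4 + 2 in binary powers of 2.
So 5^486 ≡ 361 · 19 · 301 · 284 · 138 · 25 ≡ 1 (mod 487).
Since the result is 1, base 5 gives no evidence that 487 is composite.

1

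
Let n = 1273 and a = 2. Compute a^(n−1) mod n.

1246

2^1 ≡ 2 (mod 1273)
2^2 ≡ 2^2 = 4 ≡ 4 (mod 1273)
2^4 ≡ 4^2 = 16 ≡ 16 (mod 1273)
2^8 ≡ 16^2 = 256 ≡ 256 (mod 1273)
2^16 ≡ 256^2 = 65536 ≡ 613 (mod 1273)
2^32 ≡ 613^2 = 375769 ≡ 234 (mod 1273)
2^64 ≡ 234^2 = 54756 ≡ 17 (mod 1273)
2^128 ≡ 17^2 = 289 ≡ 289 (mod 1273)
2^256 ≡ 289^2 = 83521 ≡ 776 (mod 1273)
2^512 ≡ 776^2 = 602176 ≡ 47 (mod 1273)
2^1024 ≡ 47^2 = 2209 ≡ 936 (mod 1273)
1272 = 1024 + 128 + 64 + 32 + 16 + 8 in binary powers of 2.
So 2^1272 ≡ 936 · 289 · 17 · 234 · 613 · 256 ≡ 1246 (mod 1273).
Since 1246 ≠ 1, base 2 is a Fermat witness: 1273 is composite.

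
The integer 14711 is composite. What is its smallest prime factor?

14711 is odd.
Digit sum 14, not divisible by 3.
Ends in 1: not divisible by 5.
7: 14711 = 7·2101 + 4
11: 14711 = 11·1337 + 4
13: 14711 = 13·1131 + 8
17: 14711 = 17·865 + 6
19: 14711 = 19·774 + 5
23: 14711 = 23·639 + 14
29: 14711 = 29·507 + 8
31: 14711 = 31·474 + 17
37: 14711 = 37·397 + 22
41: 14711 = 41·358 + 33
43: 14711 = 43·342 + 5
47: 14711 = 47·313

47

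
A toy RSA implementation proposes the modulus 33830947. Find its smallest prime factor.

33830947 is odd.
Digit sum 37, not divisible by 3.
Ends in 7: not divisible by 5.
7: 33830947 = 7·4832992 + 3
11: 33830947 = 11·3075540 + 7
13: 33830947 = 13·2602380 + 7
17: 33830947 = 17·1990055 + 12
19: 33830947 = 19·1780576 + 3
23: 33830947 = 23·1470910 + 17
29: 33830947 = 29·1166584 + 11
31: 33830947 = 31·1091320 + 27
37: 33830947 = 37·914349 + 34
41: 33830947 = 41·825145 + 2
43: 33830947 = 43·786766 + 9
47: 33830947 = 47·719807 + 18
53: 33830947 = 53·638319 + 40
59: 33830947 = 59·573405 + 52
61: 33830947 = 61·554605 + 42
67: 33830947 = 67·504939 + 34
71: 33830947 = 71·476492 + 15
73: 33830947 = 73·463437 + 46
79: 33830947 = 79·428239 + 66
83: 33830947 = 83·407601 + 64
89: 33830947 = 89·380123

89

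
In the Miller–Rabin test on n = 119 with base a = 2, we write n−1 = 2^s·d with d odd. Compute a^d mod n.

119 − 1 = 118 = 2^1 · 59, so d = 59.
2^1 ≡ 2 (mod 119)
2^2 ≡ 2^2 = 4 ≡ 4 (mod 119)
2^4 ≡ 4^2 = 16 ≡ 16 (mod 119)
2^8 ≡ 16^2 = 256 ≡ 18 (mod 119)
2^16 ≡ 18^2 = 324 ≡ 86 (mod 119)
2^32 ≡ 86^2 = 7396 ≡ 18 (mod 119)
59 = 32 + 16 + 8 + 2 + 1 in binary powers of 2.
So 2^59 ≡ 18 · 86 · 18 · 4 · 2 ≡ 25 (mod 119).
Squaring chain: 25; never reaches −1, so base 2 is a Miller–Rabin witness that 119 is composite.

25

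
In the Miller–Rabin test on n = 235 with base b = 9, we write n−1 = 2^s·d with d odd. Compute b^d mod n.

34

235 − 1 = 234 = 2^1 · 117, so d = 117.
9^1 ≡ 9 (mod 235)
9^2 ≡ 9^2 = 81 ≡ 81 (mod 235)
9^4 ≡ 81^2 = 6561 ≡ 216 (mod 235)
9^8 ≡ 216^2 = 46656 ≡ 126 (mod 235)
9^16 ≡ 126^2 = 15876 ≡ 131 (mod 235)
9^32 ≡ 131^2 = 17161 ≡ 6 (mod 235)
9^64 ≡ 6^2 = 36 ≡ 36 (mod 235)
117 = 64 + 32 + 16 + 4 + 1 in binary powers of 2.
So 9^117 ≡ 36 · 6 · 131 · 216 · 9 ≡ 34 (mod 235).
Squaring chain: 34; never reaches −1, so base 9 is a Miller–Rabin witness that 235 is composite.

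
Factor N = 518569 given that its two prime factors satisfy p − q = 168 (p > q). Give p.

Since p = q + 168, we have 518569 = q(q + 168), so q² + 168q − 518569 = 0.
Discriminant: 168² + 4·518569 = 28224 + 2074276 = 2102500; √2102500 = 1450.
q = (−168 + 1450)/2 = 641, and p = q + 168 = 809.
Check: 641 · 809 = 518569.

809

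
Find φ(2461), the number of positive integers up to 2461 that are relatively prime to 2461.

2332

Factor: 2461 = 23 · 107.
φ(2461) = (23−1) · (107−1) = 22 · 106 = 2332.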